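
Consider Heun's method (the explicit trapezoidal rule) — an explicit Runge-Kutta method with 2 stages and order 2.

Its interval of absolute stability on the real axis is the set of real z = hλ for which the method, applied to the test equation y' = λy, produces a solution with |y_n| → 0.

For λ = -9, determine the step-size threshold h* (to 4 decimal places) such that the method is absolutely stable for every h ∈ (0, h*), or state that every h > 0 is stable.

(-2.0000,0); λ=-9 ⇒ h* = 0.2222.

Set f=λy, z=hλ:
  order 2, 2-stage ⇒ R(z)=1+z+z^2/2
  (e.g. R(-1.14)=0.50980, |R|=0.50980)

Need |R(x)|<1, x<0.
x=-1.14: |R|=0.5098
|R(-2.09)|=1.0940 |R(-1.77)|=0.7964 |R(-1.36)|=0.5648
Bisect:
  x_lo=-2.6189 |R|=1.8104  x_hi=-0.3625 |R|=0.7032
  mid=-1.49067 |R|=0.62038 →hi
  mid=-2.05478 |R|=1.05628 →lo
  mid=-1.77272 |R|=0.79855 →hi
  mid=-1.91375 |R|=0.91747 →hi
  mid=-1.98426 |R|=0.98439 →hi
  mid=-2.01952 |R|=1.01971 →lo
  mid=-2.00189 |R|=1.00189 →lo
  mid=-1.99308 |R|=0.99310 →hi
  ...
  [-2.00010,-1.99996] ⇒ x*=-2.0000
So |R|<1 on (-2.0000, 0).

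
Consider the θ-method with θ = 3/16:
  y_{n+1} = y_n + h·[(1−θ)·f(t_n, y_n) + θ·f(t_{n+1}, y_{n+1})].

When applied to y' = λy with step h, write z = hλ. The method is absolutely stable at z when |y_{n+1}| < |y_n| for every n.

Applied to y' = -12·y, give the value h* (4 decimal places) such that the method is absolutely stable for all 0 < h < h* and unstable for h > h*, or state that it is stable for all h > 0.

(-3.2000,0); λ=-12 ⇒ h* = (16/5)/12 = 0.2667.

With y'=λy (z=hλ):
  y_{n+1} = y_n + z·[13/16·y_n + 3/16·y_{n+1}] ⇒ (1 − 3/16z)y_{n+1} = (1 + 13/16z)y_n
  ⇒ R(z) = (1 + 13/16z)/(1 − 3/16z).

Find x<0 with |R(x)|<1.
x=-0.67: |R|=0.4048
R=−1: 1+13/16x = −1+3/16x ⇒ -5/8x=2 ⇒ x=2/(-5/8)=-3.2000
Confirm numerically:
  x=-3.117: |R|=0.96726 <1
  x=-2.596: |R|=0.74609 <1
  x=-2.180: |R|=0.54747 <1
  x=-1.522: |R|=0.18409 <1
  x=-3.601: |R|=1.14961 >1
  x=-3.521: |R|=1.12084 >1
  x=-3.398: |R|=1.07559 >1
So |R|<1 on (-3.2000, 0).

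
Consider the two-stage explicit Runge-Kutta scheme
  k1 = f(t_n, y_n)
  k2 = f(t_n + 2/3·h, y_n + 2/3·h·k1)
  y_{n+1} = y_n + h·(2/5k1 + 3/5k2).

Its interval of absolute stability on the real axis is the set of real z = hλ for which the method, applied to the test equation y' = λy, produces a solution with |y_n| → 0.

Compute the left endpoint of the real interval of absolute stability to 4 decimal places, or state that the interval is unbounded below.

On y'=λy, z=hλ:
  k1=λy_n ⇒ h·k1=z·y_n;  k2=λ(1+2/3z)y_n ⇒ h·k2=z(1+2/3z)y_n
  y_{n+1}/y_n = 1 + 2/5z + 3/5z(1+2/3z) = 1 + z + 2/5z²
  so R(z) = 1 + z + 2/5z².

Solve |R(x)|<1 on ℝ⁻.
x=-1.31: |R|=0.3764
R=1: x+2/5x²=0 ⇒ x=−5/2=-2.5000; min R=1−1/(4·2/5)=0.3750>−1
Confirm numerically:
  x=-1.964: |R|=0.57892 <1
  x=-1.561: |R|=0.41369 <1
  x=-1.405: |R|=0.38461 <1
  x=-1.061: |R|=0.38929 <1
  x=-2.955: |R|=1.53781 >1
  x=-2.798: |R|=1.33352 >1
  x=-2.526: |R|=1.02627 >1
Stable set (-2.5000, 0).

z* = -2.5000.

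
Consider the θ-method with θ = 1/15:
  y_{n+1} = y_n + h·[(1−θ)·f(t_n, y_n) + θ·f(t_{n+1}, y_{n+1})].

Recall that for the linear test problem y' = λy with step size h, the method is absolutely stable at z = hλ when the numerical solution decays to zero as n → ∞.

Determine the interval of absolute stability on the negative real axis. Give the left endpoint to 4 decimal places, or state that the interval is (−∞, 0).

(-2.3077, 0).

On y'=λy, z=hλ:
  y_{n+1} = y_n + z·[14/15·y_n + 1/15·y_{n+1}] ⇒ (1 − 1/15z)y_{n+1} = (1 + 14/15z)y_n
  so R(z) = (1 + 14/15z)/(1 − 1/15z).

Boundary: |R(x)|=1, x<0.
x=-0.76: |R|=0.2766
R=−1: 1+14/15x = −1+1/15x ⇒ -13/15x=2 ⇒ x=2/(-13/15)=-2.3077
Confirm numerically:
  x=-2.189: |R|=0.91023 <1
  x=-1.480: |R|=0.34709 <1
  x=-1.237: |R|=0.14276 <1
  x=-1.040: |R|=0.02743 <1
  x=-2.708: |R|=1.29388 >1
  x=-2.655: |R|=1.25573 >1
So |R|<1 on (-2.3077, 0).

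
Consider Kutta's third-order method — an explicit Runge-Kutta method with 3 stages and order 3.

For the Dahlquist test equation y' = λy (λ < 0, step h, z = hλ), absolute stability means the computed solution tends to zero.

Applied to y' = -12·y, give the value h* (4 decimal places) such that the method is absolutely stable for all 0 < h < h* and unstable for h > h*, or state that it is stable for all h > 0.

On y'=λy, z=hλ:
  order 3, 3-stage ⇒ R(z)=1+z+z^2/2+z^3/6
  (e.g. R(-0.52)=0.59177, |R|=0.59177)

Need |R(x)|<1, x<0.
x=-0.52: |R|=0.5918
|R(-2.47)|=0.9311 |R(-1.2)|=0.2320 |R(-0.9)|=0.3835
Bisect:
  x_lo=-3.0443 |R|=2.1126  x_hi=-0.3570 |R|=0.6991
  mid=-1.70063 |R|=0.07431 →hi
  mid=-2.37245 |R|=0.78375 →hi
  mid=-2.70836 |R|=1.35181 →lo
  mid=-2.54040 |R|=1.04606 →lo
  mid=-2.45643 |R|=0.90977 →hi
  mid=-2.49841 |R|=0.97659 →hi
  mid=-2.51941 |R|=1.01099 →lo
  mid=-2.50891 |R|=0.99371 →hi
  mid=-2.51416 |R|=1.00233 →lo
  mid=-2.51154 |R|=0.99801 →hi
  ...
  [-2.51285,-2.51268] ⇒ x*=-2.5127
Interval (-2.5127, 0).

(-2.5127,0); λ=-12 ⇒ h* = 0.2094.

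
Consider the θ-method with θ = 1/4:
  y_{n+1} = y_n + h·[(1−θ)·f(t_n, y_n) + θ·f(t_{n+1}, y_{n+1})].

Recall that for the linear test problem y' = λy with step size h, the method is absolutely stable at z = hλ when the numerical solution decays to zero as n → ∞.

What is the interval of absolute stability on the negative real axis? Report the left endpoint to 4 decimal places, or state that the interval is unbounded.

z∈(-4.0000,0).

On y'=λy, z=hλ:
  y_{n+1} = y_n + z·[3/4·y_n + 1/4·y_{n+1}] ⇒ (1 − 1/4z)y_{n+1} = (1 + 3/4z)y_n
  Hence R(z) = (1 + 3/4z)/(1 − 1/4z).

Boundary: |R(x)|=1, x<0.
x=-0.74: |R|=0.3755
R=−1: 1+3/4x = −1+1/4x ⇒ -1/2x=2 ⇒ x=2/(-1/2)=-4.0000
Confirm numerically:
  x=-3.714: |R|=0.92585 <1
  x=-2.437: |R|=0.51437 <1
  x=-2.034: |R|=0.34836 <1
  x=-4.584: |R|=1.13607 >1
  x=-4.382: |R|=1.09115 >1
  x=-4.313: |R|=1.07530 >1
Stable set (-4.0000, 0).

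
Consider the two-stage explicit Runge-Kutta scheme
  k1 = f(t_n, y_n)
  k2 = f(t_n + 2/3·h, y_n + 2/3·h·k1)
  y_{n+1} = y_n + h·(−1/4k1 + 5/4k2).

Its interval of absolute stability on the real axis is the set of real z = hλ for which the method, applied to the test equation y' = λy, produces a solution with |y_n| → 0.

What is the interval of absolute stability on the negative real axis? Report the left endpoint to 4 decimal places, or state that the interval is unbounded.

Test eqn y'=λy, z=hλ:
  k1=λy_n ⇒ h·k1=z·y_n;  k2=λ(1+2/3z)y_n ⇒ h·k2=z(1+2/3z)y_n
  y_{n+1}/y_n = 1 − 1/4z + 5/4z(1+2/3z) = 1 + z + 5/6z²
  R(z) = 1 + z + 5/6z².

Need |R(x)|<1, x<0.
x=-1.59: |R|=1.5168
R=1: x+5/6x²=0 ⇒ x=−6/5=-1.2000; min R=1−1/(4·5/6)=0.7000>−1
Confirm numerically:
  x=-0.778: |R|=0.72640 <1
  x=-0.644: |R|=0.70161 <1
  x=-0.571: |R|=0.70070 <1
  x=-0.555: |R|=0.70169 <1
  x=-1.702: |R|=1.71200 >1
  x=-1.345: |R|=1.16252 >1
  x=-1.332: |R|=1.14652 >1
Interval (-1.2000, 0).

(-1.2000, 0).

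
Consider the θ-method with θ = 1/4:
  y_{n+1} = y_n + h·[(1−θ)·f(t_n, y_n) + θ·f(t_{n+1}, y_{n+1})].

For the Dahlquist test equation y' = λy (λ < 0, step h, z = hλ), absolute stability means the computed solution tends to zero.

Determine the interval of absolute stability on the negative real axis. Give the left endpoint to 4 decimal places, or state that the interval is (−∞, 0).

Set f=λy, z=hλ:
  y_{n+1} = y_n + z·[3/4·y_n + 1/4·y_{n+1}] ⇒ (1 − 1/4z)y_{n+1} = (1 + 3/4z)y_n
  R(z) = (1 + 3/4z)/(1 − 1/4z).

Solve |R(x)|<1 on ℝ⁻.
x=-0.64: |R|=0.4483
R=−1: 1+3/4x = −1+1/4x ⇒ -1/2x=2 ⇒ x=2/(-1/2)=-4.0000
Confirm numerically:
  x=-3.611: |R|=0.89778 <1
  x=-2.342: |R|=0.47714 <1
  x=-1.978: |R|=0.32352 <1
  x=-4.482: |R|=1.11365 >1
  x=-4.304: |R|=1.07322 >1
Interval (-4.0000, 0).

z∈(-4.0000,0).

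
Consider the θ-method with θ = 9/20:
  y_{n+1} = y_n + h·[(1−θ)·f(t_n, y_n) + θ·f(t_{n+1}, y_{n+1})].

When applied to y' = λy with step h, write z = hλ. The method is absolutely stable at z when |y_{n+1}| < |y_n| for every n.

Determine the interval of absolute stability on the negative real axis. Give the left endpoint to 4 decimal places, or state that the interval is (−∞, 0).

With y'=λy (z=hλ):
  y_{n+1} = y_n + z·[11/20·y_n + 9/20·y_{n+1}] ⇒ (1 − 9/20z)y_{n+1} = (1 + 11/20z)y_n
  so R(z) = (1 + 11/20z)/(1 − 9/20z).

Find x<0 with |R(x)|<1.
x=-1.36: |R|=0.1563
R=−1: 1+11/20x = −1+9/20x ⇒ -1/10x=2 ⇒ x=2/(-1/10)=-20.0000
Confirm numerically:
  x=-18.755: |R|=0.98681 <1
  x=-17.175: |R|=0.96764 <1
  x=-13.023: |R|=0.89830 <1
  x=-11.923: |R|=0.87311 <1
  x=-20.554: |R|=1.00541 >1
  x=-20.056: |R|=1.00056 >1
Stable set (-20.0000, 0).

z∈(-20.0000,0).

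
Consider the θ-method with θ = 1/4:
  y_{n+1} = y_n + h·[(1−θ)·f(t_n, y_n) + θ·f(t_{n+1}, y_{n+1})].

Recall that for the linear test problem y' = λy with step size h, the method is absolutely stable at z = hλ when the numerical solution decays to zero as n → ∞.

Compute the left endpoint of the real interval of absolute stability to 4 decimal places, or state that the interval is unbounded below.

left endpoint -4.0000.

On y'=λy, z=hλ:
  y_{n+1} = y_n + z·[3/4·y_n + 1/4·y_{n+1}] ⇒ (1 − 1/4z)y_{n+1} = (1 + 3/4z)y_n
  Hence R(z) = (1 + 3/4z)/(1 − 1/4z).

Need |R(x)|<1, x<0.
x=-0.43: |R|=0.6117
R=−1: 1+3/4x = −1+1/4x ⇒ -1/2x=2 ⇒ x=2/(-1/2)=-4.0000
Confirm numerically:
  x=-3.589: |R|=0.89169 <1
  x=-3.445: |R|=0.85091 <1
  x=-2.594: |R|=0.57355 <1
  x=-1.872: |R|=0.27520 <1
  x=-4.144: |R|=1.03536 >1
  x=-4.065: |R|=1.01612 >1
So |R|<1 on (-4.0000, 0).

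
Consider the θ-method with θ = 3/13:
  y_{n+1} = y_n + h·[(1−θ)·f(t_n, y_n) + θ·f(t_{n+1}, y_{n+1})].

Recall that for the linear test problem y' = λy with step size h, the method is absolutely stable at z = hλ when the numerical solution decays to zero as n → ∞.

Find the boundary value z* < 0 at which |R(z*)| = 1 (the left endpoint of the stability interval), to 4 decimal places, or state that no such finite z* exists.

left endpoint -3.7143.

On y'=λy, z=hλ:
  y_{n+1} = y_n + z·[10/13·y_n + 3/13·y_{n+1}] ⇒ (1 − 3/13z)y_{n+1} = (1 + 10/13z)y_n
  ⇒ R(z) = (1 + 10/13z)/(1 − 3/13z).

Solve |R(x)|<1 on ℝ⁻.
x=-1.23: |R|=0.0419
R=−1: 1+10/13x = −1+3/13x ⇒ -7/13x=2 ⇒ x=2/(-7/13)=-3.7143
Confirm numerically:
  x=-3.467: |R|=0.92603 <1
  x=-3.322: |R|=0.88043 <1
  x=-1.784: |R|=0.26373 <1
  x=-3.922: |R|=1.05871 >1
  x=-3.795: |R|=1.02317 >1
Interval (-3.7143, 0).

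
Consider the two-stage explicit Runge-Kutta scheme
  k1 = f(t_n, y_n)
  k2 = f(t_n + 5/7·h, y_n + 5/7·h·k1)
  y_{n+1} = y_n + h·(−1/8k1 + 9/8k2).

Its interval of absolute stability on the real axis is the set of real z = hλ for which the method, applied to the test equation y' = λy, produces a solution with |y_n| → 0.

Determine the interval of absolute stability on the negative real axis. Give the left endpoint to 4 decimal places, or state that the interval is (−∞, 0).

(-1.2444, 0).

With y'=λy (z=hλ):
  k1=λy_n ⇒ h·k1=z·y_n;  k2=λ(1+5/7z)y_n ⇒ h·k2=z(1+5/7z)y_n
  y_{n+1}/y_n = 1 − 1/8z + 9/8z(1+5/7z) = 1 + z + 45/56z²
  R(z) = 1 + z + 45/56z².

Find x<0 with |R(x)|<1.
x=-0.61: |R|=0.6890
R=1: x+45/56x²=0 ⇒ x=−56/45=-1.2444; min R=1−1/(4·45/56)=0.6889>−1
Confirm numerically:
  x=-1.169: |R|=0.92913 <1
  x=-0.941: |R|=0.77055 <1
  x=-0.865: |R|=0.73625 <1
  x=-0.789: |R|=0.71124 <1
  x=-1.697: |R|=1.61713 >1
  x=-1.554: |R|=1.38656 >1
  x=-1.433: |R|=1.21713 >1
Interval (-1.2444, 0).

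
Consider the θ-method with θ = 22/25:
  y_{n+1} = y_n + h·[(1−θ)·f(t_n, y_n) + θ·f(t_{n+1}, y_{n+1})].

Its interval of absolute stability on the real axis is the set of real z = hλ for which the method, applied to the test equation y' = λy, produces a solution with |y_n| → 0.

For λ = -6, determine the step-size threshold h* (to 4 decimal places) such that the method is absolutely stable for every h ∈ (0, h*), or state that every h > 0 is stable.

unbounded; (−∞, 0). Any h>0 works for λ=-6.

Set f=λy, z=hλ:
  y_{n+1} = y_n + z·[3/25·y_n + 22/25·y_{n+1}] ⇒ (1 − 22/25z)y_{n+1} = (1 + 3/25z)y_n
  so R(z) = (1 + 3/25z)/(1 − 22/25z).

Solve |R(x)|<1 on ℝ⁻.
x=-1.16: |R|=0.4260
x=-2: |R|=0.2754
x=-10: |R|=0.0204
x=-100: |R|=0.1236
θ=22/25≥1/2 ⇒ |1+3/25x|<|1−22/25x| ∀x<0 ⇒ stable on all of ℝ⁻.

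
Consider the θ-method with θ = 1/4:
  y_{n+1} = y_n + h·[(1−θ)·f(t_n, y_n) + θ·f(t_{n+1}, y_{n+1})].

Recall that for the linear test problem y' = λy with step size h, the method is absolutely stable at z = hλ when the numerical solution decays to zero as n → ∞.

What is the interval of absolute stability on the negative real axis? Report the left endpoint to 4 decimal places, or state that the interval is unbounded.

Set f=λy, z=hλ:
  y_{n+1} = y_n + z·[3/4·y_n + 1/4·y_{n+1}] ⇒ (1 − 1/4z)y_{n+1} = (1 + 3/4z)y_n
  R(z) = (1 + 3/4z)/(1 − 1/4z).

Boundary: |R(x)|=1, x<0.
x=-0.67: |R|=0.4261
R=−1: 1+3/4x = −1+1/4x ⇒ -1/2x=2 ⇒ x=2/(-1/2)=-4.0000
Confirm numerically:
  x=-3.301: |R|=0.80852 <1
  x=-3.276: |R|=0.80099 <1
  x=-3.226: |R|=0.78577 <1
  x=-3.100: |R|=0.74648 <1
  x=-4.393: |R|=1.09365 >1
  x=-4.248: |R|=1.06014 >1
  x=-4.204: |R|=1.04973 >1
Interval (-4.0000, 0).

(-4.0000, 0).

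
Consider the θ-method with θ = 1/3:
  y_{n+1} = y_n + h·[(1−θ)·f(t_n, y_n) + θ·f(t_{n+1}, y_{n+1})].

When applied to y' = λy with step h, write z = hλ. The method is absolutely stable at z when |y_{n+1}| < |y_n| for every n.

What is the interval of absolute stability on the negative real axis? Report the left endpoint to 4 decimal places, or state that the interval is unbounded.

(-6.0000, 0).

With y'=λy (z=hλ):
  y_{n+1} = y_n + z·[2/3·y_n + 1/3·y_{n+1}] ⇒ (1 − 1/3z)y_{n+1} = (1 + 2/3z)y_n
  Hence R(z) = (1 + 2/3z)/(1 − 1/3z).

Need |R(x)|<1, x<0.
x=-1.71: |R|=0.0892
R=−1: 1+2/3x = −1+1/3x ⇒ -1/3x=2 ⇒ x=2/(-1/3)=-6.0000
Confirm numerically:
  x=-5.088: |R|=0.88724 <1
  x=-4.697: |R|=0.83071 <1
  x=-4.461: |R|=0.79373 <1
  x=-2.908: |R|=0.47664 <1
  x=-6.356: |R|=1.03805 >1
  x=-6.347: |R|=1.03712 >1
So |R|<1 on (-6.0000, 0).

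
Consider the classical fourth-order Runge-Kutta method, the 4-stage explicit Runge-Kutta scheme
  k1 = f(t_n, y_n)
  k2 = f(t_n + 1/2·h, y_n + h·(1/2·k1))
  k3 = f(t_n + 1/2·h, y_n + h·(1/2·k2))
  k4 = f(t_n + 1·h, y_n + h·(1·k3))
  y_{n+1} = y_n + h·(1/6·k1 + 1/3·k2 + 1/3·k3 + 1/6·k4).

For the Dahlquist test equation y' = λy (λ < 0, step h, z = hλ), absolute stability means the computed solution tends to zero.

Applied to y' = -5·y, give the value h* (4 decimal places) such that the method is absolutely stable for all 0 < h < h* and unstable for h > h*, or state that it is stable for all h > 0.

(-2.7853,0); λ=-5 ⇒ h* = 0.5571.

Test eqn y'=λy, z=hλ:
  order 4, 4-stage ⇒ R(z)=1+z+z^2/2+z^3/6+z^4/24
  (e.g. R(-1)=0.37500, |R|=0.37500)

Find x<0 with |R(x)|<1.
x=-1: |R|=0.3750
|R(-2.17)|=0.4053 |R(-1.68)|=0.2728 |R(-1.29)|=0.2997
Bisect:
  x_lo=-3.4251 |R|=2.4782  x_hi=-0.3705 |R|=0.6905
  mid=-1.89780 |R|=0.30432 →hi
  mid=-2.66147 |R|=0.82880 →hi
  mid=-3.04330 |R|=1.46397 →lo
  mid=-2.85238 |R|=1.10595 →lo
  mid=-2.75693 |R|=0.95807 →hi
  mid=-2.80465 |R|=1.02958 →lo
  mid=-2.78079 |R|=0.99323 →hi
  mid=-2.79272 |R|=1.01126 →lo
  mid=-2.78676 |R|=1.00221 →lo
  ...
  [-2.78545,-2.78526] ⇒ x*=-2.7853
Stable set (-2.7853, 0).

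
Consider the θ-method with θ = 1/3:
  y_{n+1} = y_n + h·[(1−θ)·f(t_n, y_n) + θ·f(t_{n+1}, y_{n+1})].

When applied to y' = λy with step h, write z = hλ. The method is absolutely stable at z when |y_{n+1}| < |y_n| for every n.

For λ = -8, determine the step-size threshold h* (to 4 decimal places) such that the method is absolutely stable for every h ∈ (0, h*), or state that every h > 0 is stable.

Test eqn y'=λy, z=hλ:
  y_{n+1} = y_n + z·[2/3·y_n + 1/3·y_{n+1}] ⇒ (1 − 1/3z)y_{n+1} = (1 + 2/3z)y_n
  R(z) = (1 + 2/3z)/(1 − 1/3z).

Solve |R(x)|<1 on ℝ⁻.
x=-0.37: |R|=0.6706
R=−1: 1+2/3x = −1+1/3x ⇒ -1/3x=2 ⇒ x=2/(-1/3)=-6.0000
Confirm numerically:
  x=-5.882: |R|=0.98671 <1
  x=-3.450: |R|=0.60465 <1
  x=-3.362: |R|=0.58535 <1
  x=-6.568: |R|=1.05936 >1
  x=-6.036: |R|=1.00398 >1
So |R|<1 on (-6.0000, 0).

(-6.0000,0); λ=-8 ⇒ h* = (6)/8 = 0.7500.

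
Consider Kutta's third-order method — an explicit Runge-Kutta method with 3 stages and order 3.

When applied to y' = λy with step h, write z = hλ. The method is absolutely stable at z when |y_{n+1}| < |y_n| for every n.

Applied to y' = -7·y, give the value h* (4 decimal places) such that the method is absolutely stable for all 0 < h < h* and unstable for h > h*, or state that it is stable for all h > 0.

(-2.5127,0); λ=-7 ⇒ h* = 0.3590.

Set f=λy, z=hλ:
  order 3, 3-stage ⇒ R(z)=1+z+z^2/2+z^3/6
  (e.g. R(-1.79)=-0.14384, |R|=0.14384)

Find x<0 with |R(x)|<1.
x=-1.79: |R|=0.1438
|R(-2.64)|=1.2218 |R(-1.8)|=0.1520 |R(-1.48)|=0.0749
Bisect:
  x_lo=-2.9716 |R|=1.9299  x_hi=-0.2468 |R|=0.7811
  mid=-1.60922 |R|=0.00896 →hi
  mid=-2.29043 |R|=0.67002 →hi
  mid=-2.63103 |R|=1.20535 →lo
  mid=-2.46073 |R|=0.91650 →hi
  mid=-2.54588 |R|=1.05532 →lo
  mid=-2.50331 |R|=0.98455 →hi
  mid=-2.52459 |R|=1.01959 →lo
  mid=-2.51395 |R|=1.00198 →lo
  mid=-2.50863 |R|=0.99324 →hi
  mid=-2.51129 |R|=0.99761 →hi
  ...
  [-2.51279,-2.51262] ⇒ x*=-2.5127
So |R|<1 on (-2.5127, 0).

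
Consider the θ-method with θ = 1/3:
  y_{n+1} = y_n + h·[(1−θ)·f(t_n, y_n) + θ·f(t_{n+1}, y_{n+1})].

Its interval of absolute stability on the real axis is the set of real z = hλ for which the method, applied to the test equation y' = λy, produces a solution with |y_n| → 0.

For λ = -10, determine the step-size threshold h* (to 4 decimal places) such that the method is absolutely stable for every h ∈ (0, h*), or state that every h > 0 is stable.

(-6.0000,0); λ=-10 ⇒ h* = (6)/10 = 0.6000.

On y'=λy, z=hλ:
  y_{n+1} = y_n + z·[2/3·y_n + 1/3·y_{n+1}] ⇒ (1 − 1/3z)y_{n+1} = (1 + 2/3z)y_n
  ⇒ R(z) = (1 + 2/3z)/(1 − 1/3z).

Need |R(x)|<1, x<0.
x=-0.69: |R|=0.4390
R=−1: 1+2/3x = −1+1/3x ⇒ -1/3x=2 ⇒ x=2/(-1/3)=-6.0000
Confirm numerically:
  x=-5.946: |R|=0.99396 <1
  x=-4.321: |R|=0.77066 <1
  x=-2.688: |R|=0.41772 <1
  x=-6.318: |R|=1.03413 >1
  x=-6.111: |R|=1.01218 >1
So |R|<1 on (-6.0000, 0).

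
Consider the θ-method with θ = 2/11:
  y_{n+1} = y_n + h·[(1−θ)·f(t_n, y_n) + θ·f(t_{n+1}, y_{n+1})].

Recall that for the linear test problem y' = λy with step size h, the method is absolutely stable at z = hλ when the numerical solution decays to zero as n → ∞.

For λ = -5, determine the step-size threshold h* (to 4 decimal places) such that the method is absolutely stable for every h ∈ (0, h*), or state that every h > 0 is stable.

On y'=λy, z=hλ:
  y_{n+1} = y_n + z·[9/11·y_n + 2/11·y_{n+1}] ⇒ (1 − 2/11z)y_{n+1} = (1 + 9/11z)y_n
  Hence R(z) = (1 + 9/11z)/(1 − 2/11z).

Boundary: |R(x)|=1, x<0.
x=-1.64: |R|=0.2633
R=−1: 1+9/11x = −1+2/11x ⇒ -7/11x=2 ⇒ x=2/(-7/11)=-3.1429
Confirm numerically:
  x=-2.868: |R|=0.88504 <1
  x=-1.447: |R|=0.14560 <1
  x=-1.392: |R|=0.11085 <1
  x=-1.287: |R|=0.04295 <1
  x=-3.382: |R|=1.09424 >1
  x=-3.362: |R|=1.08655 >1
  x=-3.285: |R|=1.05663 >1
So |R|<1 on (-3.1429, 0).

(-3.1429,0); λ=-5 ⇒ h* = (22/7)/5 = 0.6286.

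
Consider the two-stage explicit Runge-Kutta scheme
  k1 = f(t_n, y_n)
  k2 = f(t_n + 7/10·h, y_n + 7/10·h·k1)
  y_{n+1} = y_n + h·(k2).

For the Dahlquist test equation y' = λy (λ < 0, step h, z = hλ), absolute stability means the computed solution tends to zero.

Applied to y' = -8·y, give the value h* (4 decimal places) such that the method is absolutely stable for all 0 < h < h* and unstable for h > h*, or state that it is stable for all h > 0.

(-1.4286,0); λ=-8 ⇒ h* = (10/7)/8 = 0.1786.

On y'=λy, z=hλ:
  k1=λy_n ⇒ h·k1=z·y_n;  k2=λ(1+7/10z)y_n ⇒ h·k2=z(1+7/10z)y_n
  y_{n+1}/y_n = 1 + z(1+7/10z) = 1 + z + 7/10z²
  Hence R(z) = 1 + z + 7/10z².

Solve |R(x)|<1 on ℝ⁻.
x=-0.81: |R|=0.6493
R=1: x+7/10x²=0 ⇒ x=−10/7=-1.4286; min R=1−1/(4·7/10)=0.6429>−1
Confirm numerically:
  x=-1.056: |R|=0.72460 <1
  x=-0.981: |R|=0.69265 <1
  x=-0.597: |R|=0.65249 <1
  x=-1.762: |R|=1.41125 >1
  x=-1.470: |R|=1.04263 >1
  x=-1.449: |R|=1.02072 >1
Stable set (-1.4286, 0).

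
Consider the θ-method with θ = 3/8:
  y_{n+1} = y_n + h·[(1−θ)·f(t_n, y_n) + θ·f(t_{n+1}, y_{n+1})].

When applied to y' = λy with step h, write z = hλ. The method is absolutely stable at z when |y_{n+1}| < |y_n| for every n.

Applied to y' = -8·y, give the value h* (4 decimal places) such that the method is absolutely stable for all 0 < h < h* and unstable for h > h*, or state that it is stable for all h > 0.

Test eqn y'=λy, z=hλ:
  y_{n+1} = y_n + z·[5/8·y_n + 3/8·y_{n+1}] ⇒ (1 − 3/8z)y_{n+1} = (1 + 5/8z)y_n
  so R(z) = (1 + 5/8z)/(1 − 3/8z).

Find x<0 with |R(x)|<1.
x=-1.77: |R|=0.0639
R=−1: 1+5/8x = −1+3/8x ⇒ -1/4x=2 ⇒ x=2/(-1/4)=-8.0000
Confirm numerically:
  x=-7.429: |R|=0.96229 <1
  x=-6.781: |R|=0.91398 <1
  x=-6.098: |R|=0.85533 <1
  x=-3.754: |R|=0.55913 <1
  x=-8.553: |R|=1.03286 >1
  x=-8.183: |R|=1.01124 >1
Stable set (-8.0000, 0).

(-8.0000,0); λ=-8 ⇒ h* = (8)/8 = 1.0000.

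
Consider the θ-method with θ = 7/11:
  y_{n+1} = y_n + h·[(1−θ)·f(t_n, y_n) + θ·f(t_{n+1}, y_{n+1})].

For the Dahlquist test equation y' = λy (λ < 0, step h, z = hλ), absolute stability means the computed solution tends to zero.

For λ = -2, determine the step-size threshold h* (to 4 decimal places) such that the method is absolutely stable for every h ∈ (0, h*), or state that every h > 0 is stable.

Set f=λy, z=hλ:
  y_{n+1} = y_n + z·[4/11·y_n + 7/11·y_{n+1}] ⇒ (1 − 7/11z)y_{n+1} = (1 + 4/11z)y_n
  so R(z) = (1 + 4/11z)/(1 − 7/11z).

Solve |R(x)|<1 on ℝ⁻.
x=-1.63: |R|=0.1999
x=-2: |R|=0.1200
x=-10: |R|=0.3580
x=-100: |R|=0.5471
θ=7/11≥1/2 ⇒ |1+4/11x|<|1−7/11x| ∀x<0 ⇒ interval (−∞,0).

(−∞, 0) — no finite endpoint. Any h>0 works for λ=-2.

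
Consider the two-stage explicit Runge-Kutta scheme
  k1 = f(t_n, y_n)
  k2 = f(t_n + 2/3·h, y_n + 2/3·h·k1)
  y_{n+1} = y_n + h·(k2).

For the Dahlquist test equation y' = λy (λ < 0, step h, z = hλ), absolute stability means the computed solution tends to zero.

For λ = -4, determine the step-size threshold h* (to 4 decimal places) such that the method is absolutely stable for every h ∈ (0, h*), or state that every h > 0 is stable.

Test eqn y'=λy, z=hλ:
  k1=λy_n ⇒ h·k1=z·y_n;  k2=λ(1+2/3z)y_n ⇒ h·k2=z(1+2/3z)y_n
  y_{n+1}/y_n = 1 + z(1+2/3z) = 1 + z + 2/3z²
  so R(z) = 1 + z + 2/3z².

Boundary: |R(x)|=1, x<0.
x=-1.8: |R|=1.3600
R=1: x+2/3x²=0 ⇒ x=−3/2=-1.5000; min R=1−1/(4·2/3)=0.6250>−1
Confirm numerically:
  x=-1.220: |R|=0.77227 <1
  x=-0.951: |R|=0.65193 <1
  x=-0.760: |R|=0.62507 <1
  x=-0.601: |R|=0.63980 <1
  x=-1.971: |R|=1.61889 >1
  x=-1.600: |R|=1.10667 >1
  x=-1.599: |R|=1.10553 >1
Interval (-1.5000, 0).

(-1.5000,0); λ=-4 ⇒ h* = (3/2)/4 = 0.3750.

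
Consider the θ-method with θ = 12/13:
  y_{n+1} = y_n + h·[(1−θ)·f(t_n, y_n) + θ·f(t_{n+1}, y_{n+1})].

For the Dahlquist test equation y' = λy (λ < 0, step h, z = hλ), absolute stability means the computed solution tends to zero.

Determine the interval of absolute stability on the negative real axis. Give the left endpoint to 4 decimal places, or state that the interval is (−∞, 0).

(−∞, 0) — no finite endpoint.

Set f=λy, z=hλ:
  y_{n+1} = y_n + z·[1/13·y_n + 12/13·y_{n+1}] ⇒ (1 − 12/13z)y_{n+1} = (1 + 1/13z)y_n
  ⇒ R(z) = (1 + 1/13z)/(1 − 12/13z).

Need |R(x)|<1, x<0.
x=-1.45: |R|=0.3799
x=-2: |R|=0.2973
x=-10: |R|=0.0226
x=-100: |R|=0.0717
θ=12/13≥1/2 ⇒ |1+1/13x|<|1−12/13x| ∀x<0 ⇒ interval (−∞,0).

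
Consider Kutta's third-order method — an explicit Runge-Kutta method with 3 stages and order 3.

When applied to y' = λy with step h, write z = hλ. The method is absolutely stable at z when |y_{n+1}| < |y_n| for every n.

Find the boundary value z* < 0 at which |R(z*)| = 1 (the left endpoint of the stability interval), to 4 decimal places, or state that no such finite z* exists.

On y'=λy, z=hλ:
  order 3, 3-stage ⇒ R(z)=1+z+z^2/2+z^3/6
  (e.g. R(-1.6)=-0.00267, |R|=0.00267)

Boundary: |R(x)|=1, x<0.
x=-1.6: |R|=0.0027
|R(-2.9)|=1.7598 |R(-2.34)|=0.7377 |R(-1.13)|=0.2680
Bisect:
  x_lo=-2.8838 |R|=1.7227  x_hi=-0.3463 |R|=0.7067
  mid=-1.61505 |R|=0.01297 →hi
  mid=-2.24941 |R|=0.61643 →hi
  mid=-2.56659 |R|=1.09075 →lo
  mid=-2.40800 |R|=0.83588 →hi
  mid=-2.48729 |R|=0.95864 →hi
  mid=-2.52694 |R|=1.02349 →lo
  mid=-2.50712 |R|=0.99077 →hi
  mid=-2.51703 |R|=1.00706 →lo
  ...
  [-2.51285,-2.51269] ⇒ x*=-2.5127
Stable set (-2.5127, 0).

z* = -2.5127.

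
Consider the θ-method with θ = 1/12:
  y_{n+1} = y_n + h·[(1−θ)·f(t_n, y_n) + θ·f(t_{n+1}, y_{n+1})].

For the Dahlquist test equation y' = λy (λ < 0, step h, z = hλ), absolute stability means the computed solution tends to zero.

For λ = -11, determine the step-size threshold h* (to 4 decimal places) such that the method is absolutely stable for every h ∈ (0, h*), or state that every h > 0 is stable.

(-2.4000,0); λ=-11 ⇒ h* = (12/5)/11 = 0.2182.

On y'=λy, z=hλ:
  y_{n+1} = y_n + z·[11/12·y_n + 1/12·y_{n+1}] ⇒ (1 − 1/12z)y_{n+1} = (1 + 11/12z)y_n
  R(z) = (1 + 11/12z)/(1 − 1/12z).

Find x<0 with |R(x)|<1.
x=-0.4: |R|=0.6129
R=−1: 1+11/12x = −1+1/12x ⇒ -5/6x=2 ⇒ x=2/(-5/6)=-2.4000
Confirm numerically:
  x=-1.962: |R|=0.68629 <1
  x=-1.748: |R|=0.52575 <1
  x=-1.314: |R|=0.18432 <1
  x=-1.051: |R|=0.03364 <1
  x=-2.928: |R|=1.35370 >1
  x=-2.501: |R|=1.06965 >1
Interval (-2.4000, 0).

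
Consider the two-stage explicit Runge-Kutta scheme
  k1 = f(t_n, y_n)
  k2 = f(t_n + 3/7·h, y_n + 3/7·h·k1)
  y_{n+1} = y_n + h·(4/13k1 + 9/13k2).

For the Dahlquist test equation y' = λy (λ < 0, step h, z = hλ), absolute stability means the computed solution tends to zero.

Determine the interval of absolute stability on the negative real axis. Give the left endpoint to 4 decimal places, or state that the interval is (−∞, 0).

(-3.3704, 0).

On y'=λy, z=hλ:
  k1=λy_n ⇒ h·k1=z·y_n;  k2=λ(1+3/7z)y_n ⇒ h·k2=z(1+3/7z)y_n
  y_{n+1}/y_n = 1 + 4/13z + 9/13z(1+3/7z) = 1 + z + 27/91z²
  Hence R(z) = 1 + z + 27/91z².

Boundary: |R(x)|=1, x<0.
x=-1.72: |R|=0.1578
R=1: x+27/91x²=0 ⇒ x=−91/27=-3.3704; min R=1−1/(4·27/91)=0.1574>−1
Confirm numerically:
  x=-2.522: |R|=0.36518 <1
  x=-2.116: |R|=0.21248 <1
  x=-1.747: |R|=0.15854 <1
  x=-1.454: |R|=0.17327 <1
  x=-3.503: |R|=1.13785 >1
  x=-3.460: |R|=1.09201 >1
  x=-3.395: |R|=1.02481 >1
Interval (-3.3704, 0).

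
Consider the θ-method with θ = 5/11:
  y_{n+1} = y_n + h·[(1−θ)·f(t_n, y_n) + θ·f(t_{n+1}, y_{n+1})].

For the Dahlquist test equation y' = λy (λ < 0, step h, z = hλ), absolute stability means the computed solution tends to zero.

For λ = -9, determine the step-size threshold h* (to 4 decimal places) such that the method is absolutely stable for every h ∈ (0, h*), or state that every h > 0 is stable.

On y'=λy, z=hλ:
  y_{n+1} = y_n + z·[6/11·y_n + 5/11·y_{n+1}] ⇒ (1 − 5/11z)y_{n+1} = (1 + 6/11z)y_n
  Hence R(z) = (1 + 6/11z)/(1 − 5/11z).

Find x<0 with |R(x)|<1.
x=-1.26: |R|=0.1988
R=−1: 1+6/11x = −1+5/11x ⇒ -1/11x=2 ⇒ x=2/(-1/11)=-22.0000
Confirm numerically:
  x=-18.953: |R|=0.97119 <1
  x=-17.269: |R|=0.95140 <1
  x=-16.897: |R|=0.94656 <1
  x=-22.440: |R|=1.00357 >1
  x=-22.402: |R|=1.00327 >1
  x=-22.093: |R|=1.00077 >1
So |R|<1 on (-22.0000, 0).

(-22.0000,0); λ=-9 ⇒ h* = (22)/9 = 2.4444.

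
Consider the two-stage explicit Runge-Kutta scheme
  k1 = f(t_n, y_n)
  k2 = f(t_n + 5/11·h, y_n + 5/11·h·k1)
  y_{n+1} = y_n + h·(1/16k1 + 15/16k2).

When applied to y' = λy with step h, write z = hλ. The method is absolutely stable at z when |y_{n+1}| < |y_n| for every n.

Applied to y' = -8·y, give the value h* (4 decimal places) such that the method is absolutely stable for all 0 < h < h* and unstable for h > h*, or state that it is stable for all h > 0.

With y'=λy (z=hλ):
  k1=λy_n ⇒ h·k1=z·y_n;  k2=λ(1+5/11z)y_n ⇒ h·k2=z(1+5/11z)y_n
  y_{n+1}/y_n = 1 + 1/16z + 15/16z(1+5/11z) = 1 + z + 75/176z²
  so R(z) = 1 + z + 75/176z².

Boundary: |R(x)|=1, x<0.
x=-1.29: |R|=0.4191
R=1: x+75/176x²=0 ⇒ x=−176/75=-2.3467; min R=1−1/(4·75/176)=0.4133>−1
Confirm numerically:
  x=-2.289: |R|=0.94375 <1
  x=-1.971: |R|=0.68447 <1
  x=-1.879: |R|=0.62553 <1
  x=-1.817: |R|=0.58988 <1
  x=-2.937: |R|=1.73884 >1
  x=-2.908: |R|=1.69561 >1
  x=-2.849: |R|=1.60986 >1
So |R|<1 on (-2.3467, 0).

(-2.3467,0); λ=-8 ⇒ h* = (176/75)/8 = 0.2933.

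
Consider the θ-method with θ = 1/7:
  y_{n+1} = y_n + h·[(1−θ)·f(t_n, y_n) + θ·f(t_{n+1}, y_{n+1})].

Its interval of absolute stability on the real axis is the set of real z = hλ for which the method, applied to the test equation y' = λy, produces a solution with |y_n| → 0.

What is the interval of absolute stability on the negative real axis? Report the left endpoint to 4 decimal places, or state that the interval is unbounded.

z∈(-2.8000,0).

On y'=λy, z=hλ:
  y_{n+1} = y_n + z·[6/7·y_n + 1/7·y_{n+1}] ⇒ (1 − 1/7z)y_{n+1} = (1 + 6/7z)y_n
  ⇒ R(z) = (1 + 6/7z)/(1 − 1/7z).

Find x<0 with |R(x)|<1.
x=-0.55: |R|=0.4901
R=−1: 1+6/7x = −1+1/7x ⇒ -5/7x=2 ⇒ x=2/(-5/7)=-2.8000
Confirm numerically:
  x=-1.971: |R|=0.53796 <1
  x=-1.849: |R|=0.46265 <1
  x=-1.701: |R|=0.36846 <1
  x=-3.253: |R|=1.22091 >1
  x=-3.139: |R|=1.16718 >1
  x=-3.124: |R|=1.16002 >1
So |R|<1 on (-2.8000, 0).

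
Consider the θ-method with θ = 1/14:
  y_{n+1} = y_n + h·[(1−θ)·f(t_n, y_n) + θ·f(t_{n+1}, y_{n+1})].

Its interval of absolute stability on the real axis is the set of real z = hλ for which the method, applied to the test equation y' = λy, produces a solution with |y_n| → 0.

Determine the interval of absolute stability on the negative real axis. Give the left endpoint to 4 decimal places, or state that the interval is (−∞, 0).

z∈(-2.3333,0).

With y'=λy (z=hλ):
  y_{n+1} = y_n + z·[13/14·y_n + 1/14·y_{n+1}] ⇒ (1 − 1/14z)y_{n+1} = (1 + 13/14z)y_n
  R(z) = (1 + 13/14z)/(1 − 1/14z).

Boundary: |R(x)|=1, x<0.
x=-0.85: |R|=0.1987
R=−1: 1+13/14x = −1+1/14x ⇒ -6/7x=2 ⇒ x=2/(-6/7)=-2.3333
Confirm numerically:
  x=-2.231: |R|=0.92434 <1
  x=-2.180: |R|=0.88628 <1
  x=-1.107: |R|=0.02588 <1
  x=-2.565: |R|=1.16782 >1
  x=-2.415: |R|=1.05970 >1
So |R|<1 on (-2.3333, 0).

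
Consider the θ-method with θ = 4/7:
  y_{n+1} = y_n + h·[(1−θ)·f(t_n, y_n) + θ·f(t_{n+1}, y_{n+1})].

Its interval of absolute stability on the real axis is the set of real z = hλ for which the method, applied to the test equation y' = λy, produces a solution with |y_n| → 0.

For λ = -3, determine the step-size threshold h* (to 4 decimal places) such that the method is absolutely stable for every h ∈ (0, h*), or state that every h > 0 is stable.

Set f=λy, z=hλ:
  y_{n+1} = y_n + z·[3/7·y_n + 4/7·y_{n+1}] ⇒ (1 − 4/7z)y_{n+1} = (1 + 3/7z)y_n
  Hence R(z) = (1 + 3/7z)/(1 − 4/7z).

Solve |R(x)|<1 on ℝ⁻.
x=-1.71: |R|=0.1351
x=-2: |R|=0.0667
x=-10: |R|=0.4894
x=-100: |R|=0.7199
θ=4/7≥1/2 ⇒ |1+3/7x|<|1−4/7x| ∀x<0 ⇒ unbounded interval.

interval (−∞, 0). Any h>0 works for λ=-3.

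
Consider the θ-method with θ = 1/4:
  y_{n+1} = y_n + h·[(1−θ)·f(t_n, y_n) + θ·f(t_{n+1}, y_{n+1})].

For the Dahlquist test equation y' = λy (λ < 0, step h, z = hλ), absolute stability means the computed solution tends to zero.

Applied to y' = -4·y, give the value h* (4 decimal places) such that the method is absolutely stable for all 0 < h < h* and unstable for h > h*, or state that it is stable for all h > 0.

Set f=λy, z=hλ:
  y_{n+1} = y_n + z·[3/4·y_n + 1/4·y_{n+1}] ⇒ (1 − 1/4z)y_{n+1} = (1 + 3/4z)y_n
  ⇒ R(z) = (1 + 3/4z)/(1 − 1/4z).

Boundary: |R(x)|=1, x<0.
x=-1.26: |R|=0.0418
R=−1: 1+3/4x = −1+1/4x ⇒ -1/2x=2 ⇒ x=2/(-1/2)=-4.0000
Confirm numerically:
  x=-3.538: |R|=0.87742 <1
  x=-3.065: |R|=0.73531 <1
  x=-2.029: |R|=0.34616 <1
  x=-1.788: |R|=0.23566 <1
  x=-4.480: |R|=1.11321 >1
  x=-4.368: |R|=1.08795 >1
So |R|<1 on (-4.0000, 0).

(-4.0000,0); λ=-4 ⇒ h* = (4)/4 = 1.0000.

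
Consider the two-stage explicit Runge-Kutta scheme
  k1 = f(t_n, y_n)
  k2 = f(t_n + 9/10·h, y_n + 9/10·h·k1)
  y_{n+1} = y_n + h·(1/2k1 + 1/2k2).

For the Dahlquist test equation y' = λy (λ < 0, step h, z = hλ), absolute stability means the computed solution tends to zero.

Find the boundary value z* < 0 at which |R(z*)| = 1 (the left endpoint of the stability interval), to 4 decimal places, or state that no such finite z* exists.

Set f=λy, z=hλ:
  k1=λy_n ⇒ h·k1=z·y_n;  k2=λ(1+9/10z)y_n ⇒ h·k2=z(1+9/10z)y_n
  y_{n+1}/y_n = 1 + 1/2z + 1/2z(1+9/10z) = 1 + z + 9/20z²
  R(z) = 1 + z + 9/20z².

Solve |R(x)|<1 on ℝ⁻.
x=-0.51: |R|=0.6070
R=1: x+9/20x²=0 ⇒ x=−20/9=-2.2222; min R=1−1/(4·9/20)=0.4444>−1
Confirm numerically:
  x=-1.866: |R|=0.70088 <1
  x=-1.680: |R|=0.59008 <1
  x=-0.967: |R|=0.45379 <1
  x=-2.765: |R|=1.67535 >1
  x=-2.721: |R|=1.61073 >1
  x=-2.435: |R|=1.23315 >1
So |R|<1 on (-2.2222, 0).

left endpoint -2.2222.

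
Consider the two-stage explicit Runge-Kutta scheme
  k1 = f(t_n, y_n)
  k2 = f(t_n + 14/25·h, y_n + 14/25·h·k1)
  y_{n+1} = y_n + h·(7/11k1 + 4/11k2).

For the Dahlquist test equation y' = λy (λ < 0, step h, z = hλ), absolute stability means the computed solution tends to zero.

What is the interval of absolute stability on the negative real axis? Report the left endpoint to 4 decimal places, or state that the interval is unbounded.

(-4.9107, 0).

On y'=λy, z=hλ:
  k1=λy_n ⇒ h·k1=z·y_n;  k2=λ(1+14/25z)y_n ⇒ h·k2=z(1+14/25z)y_n
  y_{n+1}/y_n = 1 + 7/11z + 4/11z(1+14/25z) = 1 + z + 56/275z²
  ⇒ R(z) = 1 + z + 56/275z².

Boundary: |R(x)|=1, x<0.
x=-1.61: |R|=0.0822
R=1: x+56/275x²=0 ⇒ x=−275/56=-4.9107; min R=1−1/(4·56/275)=-0.2277>−1
Confirm numerically:
  x=-4.650: |R|=0.75313 <1
  x=-4.573: |R|=0.68551 <1
  x=-4.476: |R|=0.60377 <1
  x=-2.438: |R|=0.22762 <1
  x=-5.509: |R|=1.67118 >1
  x=-5.271: |R|=1.38672 >1
  x=-5.011: |R|=1.10233 >1
So |R|<1 on (-4.9107, 0).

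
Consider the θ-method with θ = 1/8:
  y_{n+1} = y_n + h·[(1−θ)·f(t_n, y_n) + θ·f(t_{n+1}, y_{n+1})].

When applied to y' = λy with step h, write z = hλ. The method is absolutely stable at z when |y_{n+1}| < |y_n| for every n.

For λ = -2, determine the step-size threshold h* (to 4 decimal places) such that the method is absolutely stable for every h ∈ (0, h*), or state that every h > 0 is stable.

Test eqn y'=λy, z=hλ:
  y_{n+1} = y_n + z·[7/8·y_n + 1/8·y_{n+1}] ⇒ (1 − 1/8z)y_{n+1} = (1 + 7/8z)y_n
  Hence R(z) = (1 + 7/8z)/(1 − 1/8z).

Solve |R(x)|<1 on ℝ⁻.
x=-1.6: |R|=0.3333
R=−1: 1+7/8x = −1+1/8x ⇒ -3/4x=2 ⇒ x=2/(-3/4)=-2.6667
Confirm numerically:
  x=-1.403: |R|=0.19366 <1
  x=-1.388: |R|=0.18279 <1
  x=-1.384: |R|=0.17988 <1
  x=-1.111: |R|=0.02448 <1
  x=-3.135: |R|=1.25236 >1
  x=-3.089: |R|=1.22851 >1
So |R|<1 on (-2.6667, 0).

(-2.6667,0); λ=-2 ⇒ h* = (8/3)/2 = 1.3333.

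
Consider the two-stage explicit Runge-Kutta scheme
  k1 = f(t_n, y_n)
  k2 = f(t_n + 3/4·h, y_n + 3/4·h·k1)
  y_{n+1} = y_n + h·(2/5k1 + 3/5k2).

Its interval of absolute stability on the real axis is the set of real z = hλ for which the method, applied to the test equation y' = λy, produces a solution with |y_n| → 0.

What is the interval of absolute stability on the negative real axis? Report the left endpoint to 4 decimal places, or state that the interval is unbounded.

On y'=λy, z=hλ:
  k1=λy_n ⇒ h·k1=z·y_n;  k2=λ(1+3/4z)y_n ⇒ h·k2=z(1+3/4z)y_n
  y_{n+1}/y_n = 1 + 2/5z + 3/5z(1+3/4z) = 1 + z + 9/20z²
  so R(z) = 1 + z + 9/20z².

Need |R(x)|<1, x<0.
x=-1.45: |R|=0.4961
R=1: x+9/20x²=0 ⇒ x=−20/9=-2.2222; min R=1−1/(4·9/20)=0.4444>−1
Confirm numerically:
  x=-2.125: |R|=0.90703 <1
  x=-1.790: |R|=0.65185 <1
  x=-1.626: |R|=0.56374 <1
  x=-1.434: |R|=0.49136 <1
  x=-2.798: |R|=1.72496 >1
  x=-2.796: |R|=1.72193 >1
  x=-2.435: |R|=1.23315 >1
So |R|<1 on (-2.2222, 0).

z∈(-2.2222,0).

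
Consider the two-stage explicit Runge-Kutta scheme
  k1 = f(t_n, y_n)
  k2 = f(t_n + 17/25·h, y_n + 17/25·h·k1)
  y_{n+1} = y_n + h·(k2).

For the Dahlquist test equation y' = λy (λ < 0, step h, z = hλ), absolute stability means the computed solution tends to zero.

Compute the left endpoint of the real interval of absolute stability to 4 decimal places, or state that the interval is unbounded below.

z* = -1.4706.

Test eqn y'=λy, z=hλ:
  k1=λy_n ⇒ h·k1=z·y_n;  k2=λ(1+17/25z)y_n ⇒ h·k2=z(1+17/25z)y_n
  y_{n+1}/y_n = 1 + z(1+17/25z) = 1 + z + 17/25z²
  R(z) = 1 + z + 17/25z².

Need |R(x)|<1, x<0.
x=-0.36: |R|=0.7281
R=1: x+17/25x²=0 ⇒ x=−25/17=-1.4706; min R=1−1/(4·17/25)=0.6324>−1
Confirm numerically:
  x=-1.323: |R|=0.86722 <1
  x=-0.865: |R|=0.64379 <1
  x=-0.815: |R|=0.63667 <1
  x=-0.618: |R|=0.64171 <1
  x=-1.916: |R|=1.58032 >1
  x=-1.519: |R|=1.05001 >1
  x=-1.515: |R|=1.04575 >1
Stable set (-1.4706, 0).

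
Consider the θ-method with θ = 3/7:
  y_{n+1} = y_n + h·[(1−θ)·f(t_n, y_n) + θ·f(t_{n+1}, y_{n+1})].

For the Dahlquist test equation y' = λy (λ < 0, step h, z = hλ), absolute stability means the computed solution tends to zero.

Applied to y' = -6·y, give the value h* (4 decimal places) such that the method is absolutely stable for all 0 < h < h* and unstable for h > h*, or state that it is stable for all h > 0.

(-14.0000,0); λ=-6 ⇒ h* = (14)/6 = 2.3333.

Test eqn y'=λy, z=hλ:
  y_{n+1} = y_n + z·[4/7·y_n + 3/7·y_{n+1}] ⇒ (1 − 3/7z)y_{n+1} = (1 + 4/7z)y_n
  so R(z) = (1 + 4/7z)/(1 − 3/7z).

Solve |R(x)|<1 on ℝ⁻.
x=-0.84: |R|=0.3824
R=−1: 1+4/7x = −1+3/7x ⇒ -1/7x=2 ⇒ x=2/(-1/7)=-14.0000
Confirm numerically:
  x=-13.122: |R|=0.98106 <1
  x=-9.199: |R|=0.86123 <1
  x=-6.579: |R|=0.72244 <1
  x=-6.351: |R|=0.70641 <1
  x=-14.599: |R|=1.01179 >1
  x=-14.403: |R|=1.00803 >1
Stable set (-14.0000, 0).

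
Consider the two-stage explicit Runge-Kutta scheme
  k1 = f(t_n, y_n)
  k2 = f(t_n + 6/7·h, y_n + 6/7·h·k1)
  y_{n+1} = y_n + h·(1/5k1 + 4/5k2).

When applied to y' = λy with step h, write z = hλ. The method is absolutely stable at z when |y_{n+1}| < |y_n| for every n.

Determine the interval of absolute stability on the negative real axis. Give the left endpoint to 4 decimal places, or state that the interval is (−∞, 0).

z∈(-1.4583,0).

With y'=λy (z=hλ):
  k1=λy_n ⇒ h·k1=z·y_n;  k2=λ(1+6/7z)y_n ⇒ h·k2=z(1+6/7z)y_n
  y_{n+1}/y_n = 1 + 1/5z + 4/5z(1+6/7z) = 1 + z + 24/35z²
  ⇒ R(z) = 1 + z + 24/35z².

Solve |R(x)|<1 on ℝ⁻.
x=-1.31: |R|=0.8668
R=1: x+24/35x²=0 ⇒ x=−35/24=-1.4583; min R=1−1/(4·24/35)=0.6354>−1
Confirm numerically:
  x=-1.188: |R|=0.77978 <1
  x=-0.947: |R|=0.66795 <1
  x=-0.878: |R|=0.65061 <1
  x=-1.759: |R|=1.36266 >1
  x=-1.628: |R|=1.18941 >1
  x=-1.545: |R|=1.09182 >1
So |R|<1 on (-1.4583, 0).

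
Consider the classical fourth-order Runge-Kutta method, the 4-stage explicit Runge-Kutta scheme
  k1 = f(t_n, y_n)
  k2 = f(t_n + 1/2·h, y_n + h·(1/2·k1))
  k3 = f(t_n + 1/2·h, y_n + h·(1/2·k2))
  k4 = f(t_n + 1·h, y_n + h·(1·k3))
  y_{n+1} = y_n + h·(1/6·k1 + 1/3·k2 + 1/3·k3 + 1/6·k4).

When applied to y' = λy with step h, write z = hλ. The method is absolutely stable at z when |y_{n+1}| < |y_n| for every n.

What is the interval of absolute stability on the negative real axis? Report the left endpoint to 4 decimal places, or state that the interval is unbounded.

(-2.7853, 0).

Test eqn y'=λy, z=hλ:
  order 4, 4-stage ⇒ R(z)=1+z+z^2/2+z^3/6+z^4/24
  (e.g. R(-0.54)=0.58310, |R|=0.58310)

Boundary: |R(x)|=1, x<0.
x=-0.54: |R|=0.5831
|R(-2.01)|=0.3367 |R(-0.81)|=0.4474 |R(-0.64)|=0.5281
Bisect:
  x_lo=-3.3586 |R|=2.2689  x_hi=-0.2608 |R|=0.7704
  mid=-1.80970 |R|=0.28691 →hi
  mid=-2.58413 |R|=0.73672 →hi
  mid=-2.97135 |R|=1.31872 →lo
  mid=-2.77774 |R|=0.98867 →hi
  mid=-2.87455 |R|=1.14312 →lo
  mid=-2.82614 |R|=1.06336 →lo
  mid=-2.80194 |R|=1.02539 →lo
  mid=-2.78984 |R|=1.00688 →lo
  mid=-2.78379 |R|=0.99774 →hi
  ...
  [-2.78530,-2.78512] ⇒ x*=-2.7853
Interval (-2.7853, 0).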